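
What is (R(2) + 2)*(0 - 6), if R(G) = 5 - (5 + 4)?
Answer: 12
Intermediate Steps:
R(G) = -4 (R(G) = 5 - 1*9 = 5 - 9 = -4)
(R(2) + 2)*(0 - 6) = (-4 + 2)*(0 - 6) = -2*(-6) = 12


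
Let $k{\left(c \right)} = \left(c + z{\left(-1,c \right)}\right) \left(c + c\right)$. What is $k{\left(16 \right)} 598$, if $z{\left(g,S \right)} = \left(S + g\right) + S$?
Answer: $899392$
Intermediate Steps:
$z{\left(g,S \right)} = g + 2 S$
$k{\left(c \right)} = 2 c \left(-1 + 3 c\right)$ ($k{\left(c \right)} = \left(c + \left(-1 + 2 c\right)\right) \left(c + c\right) = \left(-1 + 3 c\right) 2 c = 2 c \left(-1 + 3 c\right)$)
$k{\left(16 \right)} 598 = 2 \cdot 16 \left(-1 + 3 \cdot 16\right) 598 = 2 \cdot 16 \left(-1 + 48\right) 598 = 2 \cdot 16 \cdot 47 \cdot 598 = 1504 \cdot 598 = 899392$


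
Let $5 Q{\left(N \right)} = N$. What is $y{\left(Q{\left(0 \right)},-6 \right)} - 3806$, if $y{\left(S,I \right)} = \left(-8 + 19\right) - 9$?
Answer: $-3804$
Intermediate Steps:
$Q{\left(N \right)} = \frac{N}{5}$
$y{\left(S,I \right)} = 2$ ($y{\left(S,I \right)} = 11 - 9 = 2$)
$y{\left(Q{\left(0 \right)},-6 \right)} - 3806 = 2 - 3806 = -3804$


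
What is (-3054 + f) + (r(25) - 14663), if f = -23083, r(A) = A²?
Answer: -40175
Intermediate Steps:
(-3054 + f) + (r(25) - 14663) = (-3054 - 23083) + (25² - 14663) = -26137 + (625 - 14663) = -26137 - 14038 = -40175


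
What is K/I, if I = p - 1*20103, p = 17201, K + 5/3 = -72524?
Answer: 217577/8706 ≈ 24.992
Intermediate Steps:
K = -217577/3 (K = -5/3 - 72524 = -217577/3 ≈ -72526.)
I = -2902 (I = 17201 - 1*20103 = 17201 - 20103 = -2902)
K/I = -217577/3/(-2902) = -217577/3*(-1/2902) = 217577/8706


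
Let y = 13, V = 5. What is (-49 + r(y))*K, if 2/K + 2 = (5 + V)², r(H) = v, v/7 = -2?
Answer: -9/7 ≈ -1.2857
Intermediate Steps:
v = -14 (v = 7*(-2) = -14)
r(H) = -14
K = 1/49 (K = 2/(-2 + (5 + 5)²) = 2/(-2 + 10²) = 2/(-2 + 100) = 2/98 = 2*(1/98) = 1/49 ≈ 0.020408)
(-49 + r(y))*K = (-49 - 14)*(1/49) = -63*1/49 = -9/7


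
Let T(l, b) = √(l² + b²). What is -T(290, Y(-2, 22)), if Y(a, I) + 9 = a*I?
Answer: -√86909 ≈ -294.80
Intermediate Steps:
Y(a, I) = -9 + I*a (Y(a, I) = -9 + a*I = -9 + I*a)
T(l, b) = √(b² + l²)
-T(290, Y(-2, 22)) = -√((-9 + 22*(-2))² + 290²) = -√((-9 - 44)² + 84100) = -√((-53)² + 84100) = -√(2809 + 84100) = -√86909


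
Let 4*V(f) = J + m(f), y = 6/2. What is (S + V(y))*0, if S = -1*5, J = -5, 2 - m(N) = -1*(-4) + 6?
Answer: 0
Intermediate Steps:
y = 3 (y = 6*(½) = 3)
m(N) = -8 (m(N) = 2 - (-1*(-4) + 6) = 2 - (4 + 6) = 2 - 1*10 = 2 - 10 = -8)
S = -5
V(f) = -13/4 (V(f) = (-5 - 8)/4 = (¼)*(-13) = -13/4)
(S + V(y))*0 = (-5 - 13/4)*0 = -33/4*0 = 0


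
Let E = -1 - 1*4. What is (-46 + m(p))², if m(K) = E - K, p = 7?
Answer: 3364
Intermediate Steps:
E = -5 (E = -1 - 4 = -5)
m(K) = -5 - K
(-46 + m(p))² = (-46 + (-5 - 1*7))² = (-46 + (-5 - 7))² = (-46 - 12)² = (-58)² = 3364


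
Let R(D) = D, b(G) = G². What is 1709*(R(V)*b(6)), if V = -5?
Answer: -307620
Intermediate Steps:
1709*(R(V)*b(6)) = 1709*(-5*6²) = 1709*(-5*36) = 1709*(-180) = -307620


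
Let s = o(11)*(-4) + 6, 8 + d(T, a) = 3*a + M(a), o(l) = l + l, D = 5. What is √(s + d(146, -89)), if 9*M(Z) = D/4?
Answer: I*√12847/6 ≈ 18.891*I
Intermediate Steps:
o(l) = 2*l
M(Z) = 5/36 (M(Z) = (5/4)/9 = (5*(¼))/9 = (⅑)*(5/4) = 5/36)
d(T, a) = -283/36 + 3*a (d(T, a) = -8 + (3*a + 5/36) = -8 + (5/36 + 3*a) = -283/36 + 3*a)
s = -82 (s = (2*11)*(-4) + 6 = 22*(-4) + 6 = -88 + 6 = -82)
√(s + d(146, -89)) = √(-82 + (-283/36 + 3*(-89))) = √(-82 + (-283/36 - 267)) = √(-82 - 9895/36) = √(-12847/36) = I*√12847/6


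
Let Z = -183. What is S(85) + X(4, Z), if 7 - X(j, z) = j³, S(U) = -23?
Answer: -80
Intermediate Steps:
X(j, z) = 7 - j³
S(85) + X(4, Z) = -23 + (7 - 1*4³) = -23 + (7 - 1*64) = -23 + (7 - 64) = -23 - 57 = -80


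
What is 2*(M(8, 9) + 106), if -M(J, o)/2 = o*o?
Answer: -112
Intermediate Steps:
M(J, o) = -2*o**2 (M(J, o) = -2*o*o = -2*o**2)
2*(M(8, 9) + 106) = 2*(-2*9**2 + 106) = 2*(-2*81 + 106) = 2*(-162 + 106) = 2*(-56) = -112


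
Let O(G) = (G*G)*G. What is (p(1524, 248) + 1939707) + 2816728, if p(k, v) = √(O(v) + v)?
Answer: 4756435 + 2*√3813310 ≈ 4.7603e+6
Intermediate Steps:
O(G) = G³ (O(G) = G²*G = G³)
p(k, v) = √(v + v³) (p(k, v) = √(v³ + v) = √(v + v³))
(p(1524, 248) + 1939707) + 2816728 = (√(248 + 248³) + 1939707) + 2816728 = (√(248 + 15252992) + 1939707) + 2816728 = (√15253240 + 1939707) + 2816728 = (2*√3813310 + 1939707) + 2816728 = (1939707 + 2*√3813310) + 2816728 = 4756435 + 2*√3813310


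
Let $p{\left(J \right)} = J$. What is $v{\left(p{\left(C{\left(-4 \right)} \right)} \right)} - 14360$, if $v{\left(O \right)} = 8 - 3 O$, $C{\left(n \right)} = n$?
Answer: $-14340$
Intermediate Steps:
$v{\left(p{\left(C{\left(-4 \right)} \right)} \right)} - 14360 = \left(8 - -12\right) - 14360 = \left(8 + 12\right) - 14360 = 20 - 14360 = -14340$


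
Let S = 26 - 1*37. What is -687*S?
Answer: 7557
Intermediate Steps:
S = -11 (S = 26 - 37 = -11)
-687*S = -687*(-11) = 7557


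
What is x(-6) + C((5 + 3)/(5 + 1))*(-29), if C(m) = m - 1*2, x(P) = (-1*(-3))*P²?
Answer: 382/3 ≈ 127.33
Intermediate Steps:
x(P) = 3*P²
C(m) = -2 + m (C(m) = m - 2 = -2 + m)
x(-6) + C((5 + 3)/(5 + 1))*(-29) = 3*(-6)² + (-2 + (5 + 3)/(5 + 1))*(-29) = 3*36 + (-2 + 8/6)*(-29) = 108 + (-2 + 8*(⅙))*(-29) = 108 + (-2 + 4/3)*(-29) = 108 - ⅔*(-29) = 108 + 58/3 = 382/3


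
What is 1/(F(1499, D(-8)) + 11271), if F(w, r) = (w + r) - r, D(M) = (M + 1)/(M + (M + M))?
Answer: 1/12770 ≈ 7.8309e-5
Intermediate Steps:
D(M) = (1 + M)/(3*M) (D(M) = (1 + M)/(M + 2*M) = (1 + M)/((3*M)) = (1 + M)*(1/(3*M)) = (1 + M)/(3*M))
F(w, r) = w (F(w, r) = (r + w) - r = w)
1/(F(1499, D(-8)) + 11271) = 1/(1499 + 11271) = 1/12770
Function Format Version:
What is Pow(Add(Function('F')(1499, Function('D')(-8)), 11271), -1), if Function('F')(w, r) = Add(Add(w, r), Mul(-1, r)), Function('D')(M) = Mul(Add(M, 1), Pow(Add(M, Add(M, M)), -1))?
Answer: Rational(1, 12770) ≈ 7.8309e-5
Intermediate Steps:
Function('D')(M) = Mul(Rational(1, 3), Pow(M, -1), Add(1, M)) (Function('D')(M) = Mul(Add(1, M), Pow(Add(M, Mul(2, M)), -1)) = Mul(Add(1, M), Pow(Mul(3, M), -1)) = Mul(Add(1, M), Mul(Rational(1, 3), Pow(M, -1))) = Mul(Rational(1, 3), Pow(M, -1), Add(1, M)))
Function('F')(w, r) = w (Function('F')(w, r) = Add(Add(r, w), Mul(-1, r)) = w)
Pow(Add(Function('F')(1499, Function('D')(-8)), 11271), -1) = Pow(Add(1499, 11271), -1) = Pow(12770, -1) = Rational(1, 12770)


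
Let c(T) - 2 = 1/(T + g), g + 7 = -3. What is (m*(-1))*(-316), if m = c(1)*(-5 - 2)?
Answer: -37604/9 ≈ -4178.2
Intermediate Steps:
g = -10 (g = -7 - 3 = -10)
c(T) = 2 + 1/(-10 + T) (c(T) = 2 + 1/(T - 10) = 2 + 1/(-10 + T))
m = -119/9 (m = ((-19 + 2*1)/(-10 + 1))*(-5 - 2) = ((-19 + 2)/(-9))*(-7) = -1/9*(-17)*(-7) = (17/9)*(-7) = -119/9 ≈ -13.222)
(m*(-1))*(-316) = -119/9*(-1)*(-316) = (119/9)*(-316) = -37604/9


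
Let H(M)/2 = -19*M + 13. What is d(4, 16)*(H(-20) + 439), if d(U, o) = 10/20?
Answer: 1225/2 ≈ 612.50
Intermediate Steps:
d(U, o) = ½ (d(U, o) = 10*(1/20) = ½)
H(M) = 26 - 38*M (H(M) = 2*(-19*M + 13) = 2*(13 - 19*M) = 26 - 38*M)
d(4, 16)*(H(-20) + 439) = ((26 - 38*(-20)) + 439)/2 = ((26 + 760) + 439)/2 = (786 + 439)/2 = (½)*1225 = 1225/2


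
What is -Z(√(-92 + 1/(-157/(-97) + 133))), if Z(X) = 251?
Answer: -251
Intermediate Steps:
-Z(√(-92 + 1/(-157/(-97) + 133))) = -1*251 = -251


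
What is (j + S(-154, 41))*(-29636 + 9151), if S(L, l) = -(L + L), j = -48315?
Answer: 983423395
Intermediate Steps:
S(L, l) = -2*L
(j + S(-154, 41))*(-29636 + 9151) = (-48315 - 2*(-154))*(-29636 + 9151) = (-48315 + 308)*(-20485) = -48007*(-20485) = 983423395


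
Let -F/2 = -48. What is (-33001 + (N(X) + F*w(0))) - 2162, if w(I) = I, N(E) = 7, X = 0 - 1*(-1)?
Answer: -35156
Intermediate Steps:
X = 1 (X = 0 + 1 = 1)
F = 96 (F = -2*(-48) = 96)
(-33001 + (N(X) + F*w(0))) - 2162 = (-33001 + (7 + 96*0)) - 2162 = (-33001 + (7 + 0)) - 2162 = (-33001 + 7) - 2162 = -32994 - 2162 = -35156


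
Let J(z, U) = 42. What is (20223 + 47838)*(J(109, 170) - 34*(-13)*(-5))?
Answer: -147556248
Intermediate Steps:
(20223 + 47838)*(J(109, 170) - 34*(-13)*(-5)) = (20223 + 47838)*(42 - 34*(-13)*(-5)) = 68061*(42 + 442*(-5)) = 68061*(42 - 2210) = 68061*(-2168) = -147556248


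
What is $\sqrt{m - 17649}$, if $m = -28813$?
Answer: $i \sqrt{46462} \approx 215.55 i$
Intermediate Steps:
$\sqrt{m - 17649} = \sqrt{-28813 - 17649} = \sqrt{-46462} = i \sqrt{46462}$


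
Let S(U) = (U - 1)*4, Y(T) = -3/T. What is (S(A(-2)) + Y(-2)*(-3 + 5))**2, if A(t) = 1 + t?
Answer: 25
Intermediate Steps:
S(U) = -4 + 4*U (S(U) = (-1 + U)*4 = -4 + 4*U)
(S(A(-2)) + Y(-2)*(-3 + 5))**2 = ((-4 + 4*(1 - 2)) + (-3/(-2))*(-3 + 5))**2 = ((-4 + 4*(-1)) - 3*(-1/2)*2)**2 = ((-4 - 4) + (3/2)*2)**2 = (-8 + 3)**2 = (-5)**2 = 25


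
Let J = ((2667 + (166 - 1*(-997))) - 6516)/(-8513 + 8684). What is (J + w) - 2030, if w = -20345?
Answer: -3828811/171 ≈ -22391.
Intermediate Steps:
J = -2686/171 (J = ((2667 + (166 + 997)) - 6516)/171 = ((2667 + 1163) - 6516)*(1/171) = (3830 - 6516)*(1/171) = -2686*1/171 = -2686/171 ≈ -15.708)
(J + w) - 2030 = (-2686/171 - 20345) - 2030 = -3481681/171 - 2030 = -3828811/171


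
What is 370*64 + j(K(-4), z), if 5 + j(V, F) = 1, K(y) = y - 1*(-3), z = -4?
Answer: 23676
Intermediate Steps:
K(y) = 3 + y (K(y) = y + 3 = 3 + y)
j(V, F) = -4 (j(V, F) = -5 + 1 = -4)
370*64 + j(K(-4), z) = 370*64 - 4 = 23680 - 4 = 23676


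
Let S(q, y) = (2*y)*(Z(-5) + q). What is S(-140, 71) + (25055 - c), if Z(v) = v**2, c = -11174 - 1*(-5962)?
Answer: 13937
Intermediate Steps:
c = -5212 (c = -11174 + 5962 = -5212)
S(q, y) = 2*y*(25 + q) (S(q, y) = (2*y)*((-5)**2 + q) = (2*y)*(25 + q) = 2*y*(25 + q))
S(-140, 71) + (25055 - c) = 2*71*(25 - 140) + (25055 - 1*(-5212)) = 2*71*(-115) + (25055 + 5212) = -16330 + 30267 = 13937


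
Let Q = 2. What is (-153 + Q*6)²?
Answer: 19881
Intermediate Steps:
(-153 + Q*6)² = (-153 + 2*6)² = (-153 + 12)² = (-141)² = 19881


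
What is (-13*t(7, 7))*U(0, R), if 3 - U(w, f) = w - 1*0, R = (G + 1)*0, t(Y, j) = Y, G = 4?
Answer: -273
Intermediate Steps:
R = 0 (R = (4 + 1)*0 = 5*0 = 0)
U(w, f) = 3 - w (U(w, f) = 3 - (w - 1*0) = 3 - (w + 0) = 3 - w)
(-13*t(7, 7))*U(0, R) = (-13*7)*(3 - 1*0) = -91*(3 + 0) = -91*3 = -273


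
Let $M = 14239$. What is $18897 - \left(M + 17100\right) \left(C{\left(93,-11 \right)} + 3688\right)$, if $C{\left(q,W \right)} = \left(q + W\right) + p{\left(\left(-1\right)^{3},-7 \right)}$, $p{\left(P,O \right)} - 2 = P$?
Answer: $-118160472$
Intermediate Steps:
$p{\left(P,O \right)} = 2 + P$
$C{\left(q,W \right)} = 1 + W + q$ ($C{\left(q,W \right)} = \left(q + W\right) + \left(2 + \left(-1\right)^{3}\right) = \left(W + q\right) + \left(2 - 1\right) = \left(W + q\right) + 1 = 1 + W + q$)
$18897 - \left(M + 17100\right) \left(C{\left(93,-11 \right)} + 3688\right) = 18897 - \left(14239 + 17100\right) \left(\left(1 - 11 + 93\right) + 3688\right) = 18897 - 31339 \left(83 + 3688\right) = 18897 - 31339 \cdot 3771 = 18897 - 118179369 = -118160472$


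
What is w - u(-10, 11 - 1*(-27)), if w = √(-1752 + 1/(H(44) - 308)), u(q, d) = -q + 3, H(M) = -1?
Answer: -13 + I*√167283021/309 ≈ -13.0 + 41.857*I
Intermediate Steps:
u(q, d) = 3 - q
w = I*√167283021/309 (w = √(-1752 + 1/(-1 - 308)) = √(-1752 + 1/(-309)) = √(-1752 - 1/309) = √(-541369/309) = I*√167283021/309 ≈ 41.857*I)
w - u(-10, 11 - 1*(-27)) = I*√167283021/309 - (3 - 1*(-10)) = I*√167283021/309 - (3 + 10) = I*√167283021/309 - 1*13 = I*√167283021/309 - 13 = -13 + I*√167283021/309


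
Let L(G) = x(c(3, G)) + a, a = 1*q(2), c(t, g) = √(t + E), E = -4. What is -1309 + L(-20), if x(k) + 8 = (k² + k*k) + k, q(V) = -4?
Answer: -1323 + I ≈ -1323.0 + 1.0*I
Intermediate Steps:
c(t, g) = √(-4 + t) (c(t, g) = √(t - 4) = √(-4 + t))
x(k) = -8 + k + 2*k² (x(k) = -8 + ((k² + k*k) + k) = -8 + ((k² + k²) + k) = -8 + (2*k² + k) = -8 + (k + 2*k²) = -8 + k + 2*k²)
a = -4 (a = 1*(-4) = -4)
L(G) = -14 + I (L(G) = (-8 + √(-4 + 3) + 2*(√(-4 + 3))²) - 4 = (-8 + √(-1) + 2*(√(-1))²) - 4 = (-8 + I + 2*I²) - 4 = (-8 + I + 2*(-1)) - 4 = (-8 + I - 2) - 4 = (-10 + I) - 4 = -14 + I)
-1309 + L(-20) = -1309 + (-14 + I) = -1323 + I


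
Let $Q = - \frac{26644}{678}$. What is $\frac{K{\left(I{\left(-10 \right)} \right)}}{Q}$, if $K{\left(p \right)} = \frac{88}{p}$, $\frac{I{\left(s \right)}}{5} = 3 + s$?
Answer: $\frac{14916}{233135} \approx 0.06398$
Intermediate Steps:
$I{\left(s \right)} = 15 + 5 s$ ($I{\left(s \right)} = 5 \left(3 + s\right) = 15 + 5 s$)
$Q = - \frac{13322}{339}$ ($Q = \left(-26644\right) \frac{1}{678} = - \frac{13322}{339} \approx -39.298$)
$\frac{K{\left(I{\left(-10 \right)} \right)}}{Q} = \frac{88 \frac{1}{15 + 5 \left(-10\right)}}{- \frac{13322}{339}} = \frac{88}{15 - 50} \left(- \frac{339}{13322}\right) = \frac{88}{-35} \left(- \frac{339}{13322}\right) = 88 \left(- \frac{1}{35}\right) \left(- \frac{339}{13322}\right) = \left(- \frac{88}{35}\right) \left(- \frac{339}{13322}\right) = \frac{14916}{233135}$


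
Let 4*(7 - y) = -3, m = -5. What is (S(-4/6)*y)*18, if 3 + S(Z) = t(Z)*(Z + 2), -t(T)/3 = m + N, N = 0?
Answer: 4743/2 ≈ 2371.5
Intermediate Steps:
y = 31/4 (y = 7 - ¼*(-3) = 7 + ¾ = 31/4 ≈ 7.7500)
t(T) = 15 (t(T) = -3*(-5 + 0) = -3*(-5) = 15)
S(Z) = 27 + 15*Z (S(Z) = -3 + 15*(Z + 2) = -3 + 15*(2 + Z) = -3 + (30 + 15*Z) = 27 + 15*Z)
(S(-4/6)*y)*18 = ((27 + 15*(-4/6))*(31/4))*18 = ((27 + 15*(-4*⅙))*(31/4))*18 = ((27 + 15*(-⅔))*(31/4))*18 = ((27 - 10)*(31/4))*18 = (17*(31/4))*18 = (527/4)*18 = 4743/2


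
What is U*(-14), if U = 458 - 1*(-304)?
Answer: -10668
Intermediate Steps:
U = 762 (U = 458 + 304 = 762)
U*(-14) = 762*(-14) = -10668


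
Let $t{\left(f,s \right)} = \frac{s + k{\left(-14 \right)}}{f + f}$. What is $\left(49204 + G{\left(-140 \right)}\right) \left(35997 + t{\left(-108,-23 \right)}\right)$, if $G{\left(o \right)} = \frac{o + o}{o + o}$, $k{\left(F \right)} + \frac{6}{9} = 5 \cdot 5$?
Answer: $\frac{286939597165}{162} \approx 1.7712 \cdot 10^{9}$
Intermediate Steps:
$k{\left(F \right)} = \frac{73}{3}$ ($k{\left(F \right)} = - \frac{2}{3} + 5 \cdot 5 = - \frac{2}{3} + 25 = \frac{73}{3}$)
$G{\left(o \right)} = 1$ ($G{\left(o \right)} = \frac{2 o}{2 o} = 2 o \frac{1}{2 o} = 1$)
$t{\left(f,s \right)} = \frac{\frac{73}{3} + s}{2 f}$ ($t{\left(f,s \right)} = \frac{s + \frac{73}{3}}{f + f} = \frac{\frac{73}{3} + s}{2 f}$)
$\left(49204 + G{\left(-140 \right)}\right) \left(35997 + t{\left(-108,-23 \right)}\right) = \left(49204 + 1\right) \left(35997 + \frac{73 + 3 \left(-23\right)}{6 \left(-108\right)}\right) = 49205 \left(35997 + \frac{1}{6} \left(- \frac{1}{108}\right) \left(73 - 69\right)\right) = 49205 \left(35997 + \frac{1}{6} \left(- \frac{1}{108}\right) 4\right) = 49205 \left(35997 - \frac{1}{162}\right) = 49205 \cdot \frac{5831513}{162} = \frac{286939597165}{162}$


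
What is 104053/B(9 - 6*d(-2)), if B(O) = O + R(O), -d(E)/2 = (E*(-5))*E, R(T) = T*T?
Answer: 104053/53130 ≈ 1.9585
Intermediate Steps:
R(T) = T²
d(E) = 10*E² (d(E) = -2*E*(-5)*E = -2*(-5*E)*E = -(-10)*E² = 10*E²)
B(O) = O + O²
104053/B(9 - 6*d(-2)) = 104053/(((9 - 60*(-2)²)*(1 + (9 - 60*(-2)²)))) = 104053/(((9 - 60*4)*(1 + (9 - 60*4)))) = 104053/(((9 - 6*40)*(1 + (9 - 6*40)))) = 104053/(((9 - 240)*(1 + (9 - 240)))) = 104053/((-231*(1 - 231))) = 104053/((-231*(-230))) = 104053/53130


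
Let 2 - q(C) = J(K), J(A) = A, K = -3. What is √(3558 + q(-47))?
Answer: √3563 ≈ 59.691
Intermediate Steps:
q(C) = 5 (q(C) = 2 - 1*(-3) = 2 + 3 = 5)
√(3558 + q(-47)) = √(3558 + 5) = √3563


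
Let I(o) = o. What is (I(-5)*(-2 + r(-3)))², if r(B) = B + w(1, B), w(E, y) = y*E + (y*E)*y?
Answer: 25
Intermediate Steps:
w(E, y) = E*y + E*y² (w(E, y) = E*y + (E*y)*y = E*y + E*y²)
r(B) = B + B*(1 + B) (r(B) = B + 1*B*(1 + B) = B + B*(1 + B))
(I(-5)*(-2 + r(-3)))² = (-5*(-2 - 3*(2 - 3)))² = (-5*(-2 - 3*(-1)))² = (-5*(-2 + 3))² = (-5*1)² = (-5)² = 25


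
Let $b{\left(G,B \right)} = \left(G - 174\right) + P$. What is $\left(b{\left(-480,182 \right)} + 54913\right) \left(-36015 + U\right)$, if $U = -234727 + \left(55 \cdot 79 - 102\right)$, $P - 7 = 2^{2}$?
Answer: $-14462900730$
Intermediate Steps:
$P = 11$ ($P = 7 + 2^{2} = 7 + 4 = 11$)
$U = -230484$ ($U = -234727 + \left(4345 - 102\right) = -234727 + 4243 = -230484$)
$b{\left(G,B \right)} = -163 + G$ ($b{\left(G,B \right)} = \left(G - 174\right) + 11 = \left(-174 + G\right) + 11 = -163 + G$)
$\left(b{\left(-480,182 \right)} + 54913\right) \left(-36015 + U\right) = \left(\left(-163 - 480\right) + 54913\right) \left(-36015 - 230484\right) = \left(-643 + 54913\right) \left(-266499\right) = 54270 \left(-266499\right) = -14462900730$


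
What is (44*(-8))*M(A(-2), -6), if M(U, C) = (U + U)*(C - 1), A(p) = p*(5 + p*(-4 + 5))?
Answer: -29568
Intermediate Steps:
A(p) = p*(5 + p) (A(p) = p*(5 + p*1) = p*(5 + p))
M(U, C) = 2*U*(-1 + C) (M(U, C) = (2*U)*(-1 + C) = 2*U*(-1 + C))
(44*(-8))*M(A(-2), -6) = (44*(-8))*(2*(-2*(5 - 2))*(-1 - 6)) = -704*(-2*3)*(-7) = -704*(-6)*(-7) = -352*84 = -29568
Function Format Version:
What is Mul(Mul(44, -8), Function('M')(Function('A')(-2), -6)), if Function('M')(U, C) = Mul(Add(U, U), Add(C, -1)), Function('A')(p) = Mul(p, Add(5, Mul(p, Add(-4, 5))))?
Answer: -29568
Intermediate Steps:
Function('A')(p) = Mul(p, Add(5, p)) (Function('A')(p) = Mul(p, Add(5, Mul(p, 1))) = Mul(p, Add(5, p)))
Function('M')(U, C) = Mul(2, U, Add(-1, C)) (Function('M')(U, C) = Mul(Mul(2, U), Add(-1, C)) = Mul(2, U, Add(-1, C)))
Mul(Mul(44, -8), Function('M')(Function('A')(-2), -6)) = Mul(Mul(44, -8), Mul(2, Mul(-2, Add(5, -2)), Add(-1, -6))) = Mul(-352, Mul(2, Mul(-2, 3), -7)) = Mul(-352, Mul(2, -6, -7)) = Mul(-352, 84) = -29568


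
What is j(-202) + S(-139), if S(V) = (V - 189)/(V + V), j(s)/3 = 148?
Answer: 61880/139 ≈ 445.18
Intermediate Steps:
j(s) = 444 (j(s) = 3*148 = 444)
S(V) = (-189 + V)/(2*V) (S(V) = (-189 + V)/((2*V)) = (-189 + V)*(1/(2*V)) = (-189 + V)/(2*V))
j(-202) + S(-139) = 444 + (½)*(-189 - 139)/(-139) = 444 + (½)*(-1/139)*(-328) = 444 + 164/139 = 61880/139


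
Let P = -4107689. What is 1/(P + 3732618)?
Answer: -1/375071 ≈ -2.6662e-6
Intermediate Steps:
1/(P + 3732618) = 1/(-4107689 + 3732618) = 1/(-375071) = -1/375071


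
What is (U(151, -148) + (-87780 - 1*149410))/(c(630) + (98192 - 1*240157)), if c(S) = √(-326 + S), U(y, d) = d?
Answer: 33693689170/20154060921 + 949352*√19/20154060921 ≈ 1.6720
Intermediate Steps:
(U(151, -148) + (-87780 - 1*149410))/(c(630) + (98192 - 1*240157)) = (-148 + (-87780 - 1*149410))/(√(-326 + 630) + (98192 - 1*240157)) = (-148 + (-87780 - 149410))/(√304 + (98192 - 240157)) = (-148 - 237190)/(4*√19 - 141965) = -237338/(-141965 + 4*√19)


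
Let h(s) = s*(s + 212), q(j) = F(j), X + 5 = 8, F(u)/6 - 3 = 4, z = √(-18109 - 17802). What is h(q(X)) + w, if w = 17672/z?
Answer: 10668 - 17672*I*√35911/35911 ≈ 10668.0 - 93.255*I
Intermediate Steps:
z = I*√35911 (z = √(-35911) = I*√35911 ≈ 189.5*I)
F(u) = 42 (F(u) = 18 + 6*4 = 18 + 24 = 42)
X = 3 (X = -5 + 8 = 3)
q(j) = 42
w = -17672*I*√35911/35911 (w = 17672/((I*√35911)) = 17672*(-I*√35911/35911) = -17672*I*√35911/35911 ≈ -93.255*I)
h(s) = s*(212 + s)
h(q(X)) + w = 42*(212 + 42) - 17672*I*√35911/35911 = 42*254 - 17672*I*√35911/35911 = 10668 - 17672*I*√35911/35911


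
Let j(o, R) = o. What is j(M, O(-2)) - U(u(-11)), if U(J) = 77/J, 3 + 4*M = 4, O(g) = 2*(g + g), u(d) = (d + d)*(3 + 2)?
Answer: 19/20 ≈ 0.95000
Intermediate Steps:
u(d) = 10*d (u(d) = (2*d)*5 = 10*d)
O(g) = 4*g (O(g) = 2*(2*g) = 4*g)
M = 1/4 (M = -3/4 + (1/4)*4 = -3/4 + 1 = 1/4 ≈ 0.25000)
j(M, O(-2)) - U(u(-11)) = 1/4 - 77/(10*(-11)) = 1/4 - 77/(-110) = 1/4 - 77*(-1)/110 = 1/4 - 1*(-7/10) = 1/4 + 7/10 = 19/20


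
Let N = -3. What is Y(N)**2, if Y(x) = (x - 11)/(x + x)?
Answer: 49/9 ≈ 5.4444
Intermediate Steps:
Y(x) = (-11 + x)/(2*x) (Y(x) = (-11 + x)/((2*x)) = (-11 + x)*(1/(2*x)) = (-11 + x)/(2*x))
Y(N)**2 = ((1/2)*(-11 - 3)/(-3))**2 = ((1/2)*(-1/3)*(-14))**2 = (7/3)**2 = 49/9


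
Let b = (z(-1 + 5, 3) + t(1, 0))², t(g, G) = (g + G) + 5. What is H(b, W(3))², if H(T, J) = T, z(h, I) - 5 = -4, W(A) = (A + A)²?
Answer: 2401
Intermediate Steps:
t(g, G) = 5 + G + g (t(g, G) = (G + g) + 5 = 5 + G + g)
W(A) = 4*A² (W(A) = (2*A)² = 4*A²)
z(h, I) = 1 (z(h, I) = 5 - 4 = 1)
b = 49 (b = (1 + (5 + 0 + 1))² = (1 + 6)² = 7² = 49)
H(b, W(3))² = 49² = 2401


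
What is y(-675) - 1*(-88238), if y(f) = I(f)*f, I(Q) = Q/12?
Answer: 504827/4 ≈ 1.2621e+5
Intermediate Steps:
I(Q) = Q/12 (I(Q) = Q*(1/12) = Q/12)
y(f) = f²/12 (y(f) = (f/12)*f = f²/12)
y(-675) - 1*(-88238) = (1/12)*(-675)² - 1*(-88238) = (1/12)*455625 + 88238 = 151875/4 + 88238 = 504827/4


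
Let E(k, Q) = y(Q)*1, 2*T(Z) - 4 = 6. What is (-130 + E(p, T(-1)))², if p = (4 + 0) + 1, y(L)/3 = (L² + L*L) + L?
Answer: 1225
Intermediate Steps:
T(Z) = 5 (T(Z) = 2 + (½)*6 = 2 + 3 = 5)
y(L) = 3*L + 6*L² (y(L) = 3*((L² + L*L) + L) = 3*((L² + L²) + L) = 3*(2*L² + L) = 3*(L + 2*L²) = 3*L + 6*L²)
p = 5 (p = 4 + 1 = 5)
E(k, Q) = 3*Q*(1 + 2*Q) (E(k, Q) = (3*Q*(1 + 2*Q))*1 = 3*Q*(1 + 2*Q))
(-130 + E(p, T(-1)))² = (-130 + 3*5*(1 + 2*5))² = (-130 + 3*5*(1 + 10))² = (-130 + 3*5*11)² = (-130 + 165)² = 35² = 1225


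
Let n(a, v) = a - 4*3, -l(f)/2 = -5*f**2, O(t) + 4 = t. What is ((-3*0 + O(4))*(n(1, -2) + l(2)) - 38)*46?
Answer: -1748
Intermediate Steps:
O(t) = -4 + t
l(f) = 10*f**2 (l(f) = -(-10)*f**2 = 10*f**2)
n(a, v) = -12 + a (n(a, v) = a - 12 = -12 + a)
((-3*0 + O(4))*(n(1, -2) + l(2)) - 38)*46 = ((-3*0 + (-4 + 4))*((-12 + 1) + 10*2**2) - 38)*46 = ((0 + 0)*(-11 + 10*4) - 38)*46 = (0*(-11 + 40) - 38)*46 = (0*29 - 38)*46 = (0 - 38)*46 = -38*46 = -1748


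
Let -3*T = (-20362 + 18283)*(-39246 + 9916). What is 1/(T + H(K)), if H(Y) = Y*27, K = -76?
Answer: -1/20327742 ≈ -4.9194e-8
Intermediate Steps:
H(Y) = 27*Y
T = -20325690 (T = -(-20362 + 18283)*(-39246 + 9916)/3 = -(-693)*(-29330) = -1/3*60977070 = -20325690)
1/(T + H(K)) = 1/(-20325690 + 27*(-76)) = 1/(-20325690 - 2052) = 1/(-20327742) = -1/20327742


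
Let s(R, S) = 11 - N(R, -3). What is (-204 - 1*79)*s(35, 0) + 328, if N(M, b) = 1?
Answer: -2502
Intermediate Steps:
s(R, S) = 10 (s(R, S) = 11 - 1*1 = 11 - 1 = 10)
(-204 - 1*79)*s(35, 0) + 328 = (-204 - 1*79)*10 + 328 = (-204 - 79)*10 + 328 = -283*10 + 328 = -2830 + 328 = -2502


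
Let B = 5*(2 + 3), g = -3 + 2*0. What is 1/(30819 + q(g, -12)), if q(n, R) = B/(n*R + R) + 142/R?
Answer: 24/739397 ≈ 3.2459e-5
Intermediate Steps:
g = -3 (g = -3 + 0 = -3)
B = 25 (B = 5*5 = 25)
q(n, R) = 25/(R + R*n) + 142/R (q(n, R) = 25/(n*R + R) + 142/R = 25/(R*n + R) + 142/R = 25/(R + R*n) + 142/R)
1/(30819 + q(g, -12)) = 1/(30819 + (167 + 142*(-3))/((-12)*(1 - 3))) = 1/(30819 - 1/12*(167 - 426)/(-2)) = 1/(30819 - 1/12*(-½)*(-259)) = 1/(30819 - 259/24) = 1/(739397/24) = 24/739397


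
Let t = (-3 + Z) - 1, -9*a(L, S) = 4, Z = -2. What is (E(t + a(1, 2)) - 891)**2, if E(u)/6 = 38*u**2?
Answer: 53641802449/729 ≈ 7.3583e+7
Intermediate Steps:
a(L, S) = -4/9 (a(L, S) = -1/9*4 = -4/9)
t = -6 (t = (-3 - 2) - 1 = -5 - 1 = -6)
E(u) = 228*u**2 (E(u) = 6*(38*u**2) = 228*u**2)
(E(t + a(1, 2)) - 891)**2 = (228*(-6 - 4/9)**2 - 891)**2 = (228*(-58/9)**2 - 891)**2 = (228*(3364/81) - 891)**2 = (255664/27 - 891)**2 = (231607/27)**2 = 53641802449/729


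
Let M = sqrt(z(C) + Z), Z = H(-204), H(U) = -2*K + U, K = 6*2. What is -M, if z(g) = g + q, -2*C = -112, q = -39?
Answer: -I*sqrt(211) ≈ -14.526*I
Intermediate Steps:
K = 12
C = 56 (C = -1/2*(-112) = 56)
H(U) = -24 + U (H(U) = -2*12 + U = -24 + U)
Z = -228 (Z = -24 - 204 = -228)
z(g) = -39 + g (z(g) = g - 39 = -39 + g)
M = I*sqrt(211) (M = sqrt((-39 + 56) - 228) = sqrt(17 - 228) = sqrt(-211) = I*sqrt(211) ≈ 14.526*I)
-M = -I*sqrt(211)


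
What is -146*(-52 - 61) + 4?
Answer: 16502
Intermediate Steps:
-146*(-52 - 61) + 4 = -146*(-113) + 4 = 16498 + 4 = 16502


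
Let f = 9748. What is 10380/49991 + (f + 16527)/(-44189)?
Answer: -854831705/2209052299 ≈ -0.38697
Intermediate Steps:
10380/49991 + (f + 16527)/(-44189) = 10380/49991 + (9748 + 16527)/(-44189) = 10380*(1/49991) + 26275*(-1/44189) = 10380/49991 - 26275/44189 = -854831705/2209052299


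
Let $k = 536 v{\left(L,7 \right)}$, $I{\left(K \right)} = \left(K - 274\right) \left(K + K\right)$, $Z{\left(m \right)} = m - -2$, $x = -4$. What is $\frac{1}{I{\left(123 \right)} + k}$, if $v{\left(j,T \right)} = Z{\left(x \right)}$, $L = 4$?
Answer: $- \frac{1}{38218} \approx -2.6166 \cdot 10^{-5}$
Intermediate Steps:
$Z{\left(m \right)} = 2 + m$ ($Z{\left(m \right)} = m + 2 = 2 + m$)
$v{\left(j,T \right)} = -2$ ($v{\left(j,T \right)} = 2 - 4 = -2$)
$I{\left(K \right)} = 2 K \left(-274 + K\right)$ ($I{\left(K \right)} = \left(-274 + K\right) 2 K = 2 K \left(-274 + K\right)$)
$k = -1072$ ($k = 536 \left(-2\right) = -1072$)
$\frac{1}{I{\left(123 \right)} + k} = \frac{1}{2 \cdot 123 \left(-274 + 123\right) - 1072} = \frac{1}{2 \cdot 123 \left(-151\right) - 1072} = \frac{1}{-37146 - 1072} = \frac{1}{-38218} = - \frac{1}{38218}$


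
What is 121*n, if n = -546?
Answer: -66066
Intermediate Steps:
121*n = 121*(-546) = -66066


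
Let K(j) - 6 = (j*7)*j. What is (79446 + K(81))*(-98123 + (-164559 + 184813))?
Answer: -9763137351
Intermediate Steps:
K(j) = 6 + 7*j² (K(j) = 6 + (j*7)*j = 6 + (7*j)*j = 6 + 7*j²)
(79446 + K(81))*(-98123 + (-164559 + 184813)) = (79446 + (6 + 7*81²))*(-98123 + (-164559 + 184813)) = (79446 + (6 + 7*6561))*(-98123 + 20254) = (79446 + (6 + 45927))*(-77869) = (79446 + 45933)*(-77869) = 125379*(-77869) = -9763137351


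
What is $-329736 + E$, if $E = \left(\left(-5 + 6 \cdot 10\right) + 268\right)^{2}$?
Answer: $-225407$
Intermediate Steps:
$E = 104329$ ($E = \left(\left(-5 + 60\right) + 268\right)^{2} = \left(55 + 268\right)^{2} = 323^{2} = 104329$)
$-329736 + E = -329736 + 104329 = -225407$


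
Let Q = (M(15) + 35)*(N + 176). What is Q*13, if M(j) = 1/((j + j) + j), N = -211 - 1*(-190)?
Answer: 635128/9 ≈ 70570.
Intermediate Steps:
N = -21 (N = -211 + 190 = -21)
M(j) = 1/(3*j) (M(j) = 1/(2*j + j) = 1/(3*j))
Q = 48856/9 (Q = ((1/3)/15 + 35)*(-21 + 176) = ((1/3)*(1/15) + 35)*155 = (1/45 + 35)*155 = (1576/45)*155 = 48856/9 ≈ 5428.4)
Q*13 = (48856/9)*13 = 635128/9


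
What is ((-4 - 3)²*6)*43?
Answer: 12642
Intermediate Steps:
((-4 - 3)²*6)*43 = ((-7)²*6)*43 = (49*6)*43 = 294*43 = 12642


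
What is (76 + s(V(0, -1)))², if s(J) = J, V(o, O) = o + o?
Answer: 5776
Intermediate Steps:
V(o, O) = 2*o
(76 + s(V(0, -1)))² = (76 + 2*0)² = (76 + 0)² = 76² = 5776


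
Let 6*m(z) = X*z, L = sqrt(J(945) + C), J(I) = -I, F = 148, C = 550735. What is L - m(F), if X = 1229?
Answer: -90946/3 + sqrt(549790) ≈ -29574.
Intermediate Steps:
L = sqrt(549790) (L = sqrt(-1*945 + 550735) = sqrt(-945 + 550735) = sqrt(549790) ≈ 741.48)
m(z) = 1229*z/6 (m(z) = (1229*z)/6 = 1229*z/6)
L - m(F) = sqrt(549790) - 1229*148/6 = sqrt(549790) - 1*90946/3 = sqrt(549790) - 90946/3 = -90946/3 + sqrt(549790)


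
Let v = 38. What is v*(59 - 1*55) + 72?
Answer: 224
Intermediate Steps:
v*(59 - 1*55) + 72 = 38*(59 - 1*55) + 72 = 38*(59 - 55) + 72 = 38*4 + 72 = 152 + 72 = 224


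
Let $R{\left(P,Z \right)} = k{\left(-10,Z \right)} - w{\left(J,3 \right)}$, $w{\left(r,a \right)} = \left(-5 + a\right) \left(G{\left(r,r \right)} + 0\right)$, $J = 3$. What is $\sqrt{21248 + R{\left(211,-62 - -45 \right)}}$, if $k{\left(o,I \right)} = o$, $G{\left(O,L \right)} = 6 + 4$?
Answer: $3 \sqrt{2362} \approx 145.8$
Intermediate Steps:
$G{\left(O,L \right)} = 10$
$w{\left(r,a \right)} = -50 + 10 a$ ($w{\left(r,a \right)} = \left(-5 + a\right) \left(10 + 0\right) = \left(-5 + a\right) 10 = -50 + 10 a$)
$R{\left(P,Z \right)} = 10$ ($R{\left(P,Z \right)} = -10 - \left(-50 + 10 \cdot 3\right) = -10 - \left(-50 + 30\right) = -10 - -20 = -10 + 20 = 10$)
$\sqrt{21248 + R{\left(211,-62 - -45 \right)}} = \sqrt{21248 + 10} = \sqrt{21258} = 3 \sqrt{2362}$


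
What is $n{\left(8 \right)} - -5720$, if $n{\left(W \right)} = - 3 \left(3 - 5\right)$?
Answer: $5726$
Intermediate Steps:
$n{\left(W \right)} = 6$ ($n{\left(W \right)} = \left(-3\right) \left(-2\right) = 6$)
$n{\left(8 \right)} - -5720 = 6 - -5720 = 6 + 5720 = 5726$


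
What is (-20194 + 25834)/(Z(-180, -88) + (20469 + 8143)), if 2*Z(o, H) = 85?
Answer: 3760/19103 ≈ 0.19683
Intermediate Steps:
Z(o, H) = 85/2 (Z(o, H) = (½)*85 = 85/2)
(-20194 + 25834)/(Z(-180, -88) + (20469 + 8143)) = (-20194 + 25834)/(85/2 + (20469 + 8143)) = 5640/(85/2 + 28612) = 5640/(57309/2) = 5640*(2/57309) = 3760/19103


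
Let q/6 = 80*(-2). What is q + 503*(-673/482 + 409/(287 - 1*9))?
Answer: -30896007/33499 ≈ -922.30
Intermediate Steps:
q = -960 (q = 6*(80*(-2)) = 6*(-160) = -960)
q + 503*(-673/482 + 409/(287 - 1*9)) = -960 + 503*(-673/482 + 409/(287 - 1*9)) = -960 + 503*(-673*1/482 + 409/(287 - 9)) = -960 + 503*(-673/482 + 409/278) = -960 + 503*(2511/33499) = -960 + 1263033/33499 = -30896007/33499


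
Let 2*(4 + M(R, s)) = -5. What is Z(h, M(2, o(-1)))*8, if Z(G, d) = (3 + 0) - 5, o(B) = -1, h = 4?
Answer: -16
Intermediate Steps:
M(R, s) = -13/2 (M(R, s) = -4 + (½)*(-5) = -4 - 5/2 = -13/2)
Z(G, d) = -2 (Z(G, d) = 3 - 5 = -2)
Z(h, M(2, o(-1)))*8 = -2*8 = -16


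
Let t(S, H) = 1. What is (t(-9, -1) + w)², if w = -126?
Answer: 15625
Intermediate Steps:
(t(-9, -1) + w)² = (1 - 126)² = (-125)² = 15625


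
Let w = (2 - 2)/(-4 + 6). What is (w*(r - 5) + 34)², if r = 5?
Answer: 1156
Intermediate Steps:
w = 0 (w = 0/2 = 0*(½) = 0)
(w*(r - 5) + 34)² = (0*(5 - 5) + 34)² = (0*0 + 34)² = (0 + 34)² = 34² = 1156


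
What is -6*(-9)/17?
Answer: 54/17 ≈ 3.1765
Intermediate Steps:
-6*(-9)/17 = 54*(1/17) = 54/17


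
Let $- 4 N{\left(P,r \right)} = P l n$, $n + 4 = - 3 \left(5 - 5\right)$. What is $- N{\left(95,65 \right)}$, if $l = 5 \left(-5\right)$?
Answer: $2375$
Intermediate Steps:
$l = -25$
$n = -4$ ($n = -4 - 3 \left(5 - 5\right) = -4 - 0 = -4 + 0 = -4$)
$N{\left(P,r \right)} = - 25 P$ ($N{\left(P,r \right)} = - \frac{P \left(-25\right) \left(-4\right)}{4} = - \frac{- 25 P \left(-4\right)}{4} = - \frac{100 P}{4} = - 25 P$)
$- N{\left(95,65 \right)} = - \left(-25\right) 95 = \left(-1\right) \left(-2375\right) = 2375$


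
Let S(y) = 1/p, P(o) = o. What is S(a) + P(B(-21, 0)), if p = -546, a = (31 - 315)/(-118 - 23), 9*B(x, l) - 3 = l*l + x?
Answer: -1093/546 ≈ -2.0018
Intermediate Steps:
B(x, l) = ⅓ + x/9 + l²/9 (B(x, l) = ⅓ + (l*l + x)/9 = ⅓ + (l² + x)/9 = ⅓ + (x + l²)/9 = ⅓ + (x/9 + l²/9) = ⅓ + x/9 + l²/9)
a = 284/141 (a = -284/(-141) = -284*(-1/141) = 284/141 ≈ 2.0142)
S(y) = -1/546 (S(y) = 1/(-546) = -1/546)
S(a) + P(B(-21, 0)) = -1/546 + (⅓ + (⅑)*(-21) + (⅑)*0²) = -1/546 + (⅓ - 7/3 + (⅑)*0) = -1/546 + (⅓ - 7/3 + 0) = -1/546 - 2 = -1093/546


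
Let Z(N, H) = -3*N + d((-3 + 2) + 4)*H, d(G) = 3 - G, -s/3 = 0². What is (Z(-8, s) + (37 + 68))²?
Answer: 16641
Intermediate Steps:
s = 0 (s = -3*0² = -3*0 = 0)
Z(N, H) = -3*N (Z(N, H) = -3*N + (3 - ((-3 + 2) + 4))*H = -3*N + (3 - (-1 + 4))*H = -3*N + (3 - 1*3)*H = -3*N + (3 - 3)*H = -3*N + 0*H = -3*N + 0 = -3*N)
(Z(-8, s) + (37 + 68))² = (-3*(-8) + (37 + 68))² = (24 + 105)² = 129² = 16641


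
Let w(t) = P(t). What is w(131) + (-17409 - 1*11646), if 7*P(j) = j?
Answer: -203254/7 ≈ -29036.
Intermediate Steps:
P(j) = j/7
w(t) = t/7
w(131) + (-17409 - 1*11646) = (⅐)*131 + (-17409 - 1*11646) = 131/7 + (-17409 - 11646) = 131/7 - 29055 = -203254/7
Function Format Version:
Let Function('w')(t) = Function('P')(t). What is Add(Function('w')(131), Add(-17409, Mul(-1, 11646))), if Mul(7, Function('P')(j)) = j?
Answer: Rational(-203254, 7) ≈ -29036.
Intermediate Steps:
Function('P')(j) = Mul(Rational(1, 7), j)
Function('w')(t) = Mul(Rational(1, 7), t)
Add(Function('w')(131), Add(-17409, Mul(-1, 11646))) = Add(Mul(Rational(1, 7), 131), Add(-17409, Mul(-1, 11646))) = Add(Rational(131, 7), Add(-17409, -11646)) = Add(Rational(131, 7), -29055) = Rational(-203254, 7)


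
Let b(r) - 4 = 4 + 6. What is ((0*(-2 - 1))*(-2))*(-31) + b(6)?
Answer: 14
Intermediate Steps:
b(r) = 14 (b(r) = 4 + (4 + 6) = 4 + 10 = 14)
((0*(-2 - 1))*(-2))*(-31) + b(6) = ((0*(-2 - 1))*(-2))*(-31) + 14 = ((0*(-3))*(-2))*(-31) + 14 = (0*(-2))*(-31) + 14 = 0*(-31) + 14 = 0 + 14 = 14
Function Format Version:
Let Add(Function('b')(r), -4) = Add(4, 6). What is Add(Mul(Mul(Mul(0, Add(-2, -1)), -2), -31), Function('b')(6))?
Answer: 14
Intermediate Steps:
Function('b')(r) = 14 (Function('b')(r) = Add(4, Add(4, 6)) = Add(4, 10) = 14)
Add(Mul(Mul(Mul(0, Add(-2, -1)), -2), -31), Function('b')(6)) = Add(Mul(Mul(Mul(0, Add(-2, -1)), -2), -31), 14) = Add(Mul(Mul(Mul(0, -3), -2), -31), 14) = Add(Mul(Mul(0, -2), -31), 14) = Add(Mul(0, -31), 14) = Add(0, 14) = 14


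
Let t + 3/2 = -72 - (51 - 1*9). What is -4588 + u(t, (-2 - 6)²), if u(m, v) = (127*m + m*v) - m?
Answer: -26533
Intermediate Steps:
t = -231/2 (t = -3/2 + (-72 - (51 - 1*9)) = -3/2 + (-72 - (51 - 9)) = -3/2 + (-72 - 1*42) = -3/2 + (-72 - 42) = -3/2 - 114 = -231/2 ≈ -115.50)
u(m, v) = 126*m + m*v
-4588 + u(t, (-2 - 6)²) = -4588 - 231*(126 + (-2 - 6)²)/2 = -4588 - 231*(126 + (-8)²)/2 = -4588 - 231*(126 + 64)/2 = -4588 - 231/2*190 = -4588 - 21945 = -26533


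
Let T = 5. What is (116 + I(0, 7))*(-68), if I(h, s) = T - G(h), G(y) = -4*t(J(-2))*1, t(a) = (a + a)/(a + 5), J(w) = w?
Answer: -23596/3 ≈ -7865.3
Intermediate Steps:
t(a) = 2*a/(5 + a) (t(a) = (2*a)/(5 + a) = 2*a/(5 + a))
G(y) = 16/3 (G(y) = -8*(-2)/(5 - 2)*1 = -8*(-2)/3*1 = -4*(-4/3)*1 = (16/3)*1 = 16/3)
I(h, s) = -⅓ (I(h, s) = 5 - 1*16/3 = 5 - 16/3 = -⅓)
(116 + I(0, 7))*(-68) = (116 - ⅓)*(-68) = (347/3)*(-68) = -23596/3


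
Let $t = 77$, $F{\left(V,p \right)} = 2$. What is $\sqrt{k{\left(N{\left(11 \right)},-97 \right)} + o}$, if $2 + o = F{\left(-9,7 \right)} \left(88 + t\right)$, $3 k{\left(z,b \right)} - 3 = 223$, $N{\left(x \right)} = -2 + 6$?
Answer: $\frac{11 \sqrt{30}}{3} \approx 20.083$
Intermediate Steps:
$N{\left(x \right)} = 4$
$k{\left(z,b \right)} = \frac{226}{3}$ ($k{\left(z,b \right)} = 1 + \frac{1}{3} \cdot 223 = 1 + \frac{223}{3} = \frac{226}{3}$)
$o = 328$ ($o = -2 + 2 \left(88 + 77\right) = -2 + 2 \cdot 165 = -2 + 330 = 328$)
$\sqrt{k{\left(N{\left(11 \right)},-97 \right)} + o} = \sqrt{\frac{226}{3} + 328} = \sqrt{\frac{1210}{3}} = \frac{11 \sqrt{30}}{3}$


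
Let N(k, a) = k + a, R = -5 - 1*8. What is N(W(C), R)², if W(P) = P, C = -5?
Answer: 324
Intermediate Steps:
R = -13 (R = -5 - 8 = -13)
N(k, a) = a + k
N(W(C), R)² = (-13 - 5)² = (-18)² = 324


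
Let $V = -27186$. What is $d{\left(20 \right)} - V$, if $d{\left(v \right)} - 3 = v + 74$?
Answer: $27283$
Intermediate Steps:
$d{\left(v \right)} = 77 + v$ ($d{\left(v \right)} = 3 + \left(v + 74\right) = 3 + \left(74 + v\right) = 77 + v$)
$d{\left(20 \right)} - V = \left(77 + 20\right) - -27186 = 97 + 27186 = 27283$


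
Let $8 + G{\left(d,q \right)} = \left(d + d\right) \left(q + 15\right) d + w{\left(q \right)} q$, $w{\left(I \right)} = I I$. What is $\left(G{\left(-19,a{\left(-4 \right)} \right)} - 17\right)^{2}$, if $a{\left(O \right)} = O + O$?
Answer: $20403289$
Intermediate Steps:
$a{\left(O \right)} = 2 O$
$w{\left(I \right)} = I^{2}$
$G{\left(d,q \right)} = -8 + q^{3} + 2 d^{2} \left(15 + q\right)$ ($G{\left(d,q \right)} = -8 + \left(\left(d + d\right) \left(q + 15\right) d + q^{2} q\right) = -8 + \left(2 d \left(15 + q\right) d + q^{3}\right) = -8 + \left(2 d^{2} \left(15 + q\right) + q^{3}\right) = -8 + \left(q^{3} + 2 d^{2} \left(15 + q\right)\right) = -8 + q^{3} + 2 d^{2} \left(15 + q\right)$)
$\left(G{\left(-19,a{\left(-4 \right)} \right)} - 17\right)^{2} = \left(\left(-8 + \left(2 \left(-4\right)\right)^{3} + 30 \left(-19\right)^{2} + 2 \cdot 2 \left(-4\right) \left(-19\right)^{2}\right) - 17\right)^{2} = \left(\left(-8 + \left(-8\right)^{3} + 30 \cdot 361 + 2 \left(-8\right) 361\right) - 17\right)^{2} = \left(\left(-8 - 512 + 10830 - 5776\right) - 17\right)^{2} = \left(4534 - 17\right)^{2} = 4517^{2} = 20403289$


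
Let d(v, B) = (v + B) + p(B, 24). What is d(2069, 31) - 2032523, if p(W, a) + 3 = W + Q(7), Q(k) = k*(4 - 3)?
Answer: -2030388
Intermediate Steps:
Q(k) = k (Q(k) = k*1 = k)
p(W, a) = 4 + W (p(W, a) = -3 + (W + 7) = -3 + (7 + W) = 4 + W)
d(v, B) = 4 + v + 2*B (d(v, B) = (v + B) + (4 + B) = (B + v) + (4 + B) = 4 + v + 2*B)
d(2069, 31) - 2032523 = (4 + 2069 + 2*31) - 2032523 = (4 + 2069 + 62) - 2032523 = 2135 - 2032523 = -2030388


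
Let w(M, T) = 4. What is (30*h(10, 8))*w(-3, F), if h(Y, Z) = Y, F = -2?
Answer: 1200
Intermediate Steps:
(30*h(10, 8))*w(-3, F) = (30*10)*4 = 300*4 = 1200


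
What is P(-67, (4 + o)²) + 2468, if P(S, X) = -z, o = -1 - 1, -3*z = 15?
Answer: 2473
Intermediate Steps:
z = -5 (z = -⅓*15 = -5)
o = -2
P(S, X) = 5 (P(S, X) = -1*(-5) = 5)
P(-67, (4 + o)²) + 2468 = 5 + 2468 = 2473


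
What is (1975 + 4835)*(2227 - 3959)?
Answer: -11794920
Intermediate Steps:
(1975 + 4835)*(2227 - 3959) = 6810*(-1732) = -11794920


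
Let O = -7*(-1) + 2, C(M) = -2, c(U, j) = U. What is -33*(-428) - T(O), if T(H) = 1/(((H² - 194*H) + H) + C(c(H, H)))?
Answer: 23417593/1658 ≈ 14124.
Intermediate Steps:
O = 9 (O = 7 + 2 = 9)
T(H) = 1/(-2 + H² - 193*H) (T(H) = 1/(((H² - 194*H) + H) - 2) = 1/((H² - 193*H) - 2) = 1/(-2 + H² - 193*H))
-33*(-428) - T(O) = -33*(-428) - 1/(-2 + 9² - 193*9) = 14124 - 1/(-2 + 81 - 1737) = 14124 - 1/(-1658) = 14124 - 1*(-1/1658) = 14124 + 1/1658 = 23417593/1658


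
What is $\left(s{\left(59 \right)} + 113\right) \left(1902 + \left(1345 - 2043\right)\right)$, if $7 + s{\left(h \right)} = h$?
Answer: $198660$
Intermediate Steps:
$s{\left(h \right)} = -7 + h$
$\left(s{\left(59 \right)} + 113\right) \left(1902 + \left(1345 - 2043\right)\right) = \left(\left(-7 + 59\right) + 113\right) \left(1902 + \left(1345 - 2043\right)\right) = \left(52 + 113\right) \left(1902 - 698\right) = 165 \cdot 1204 = 198660$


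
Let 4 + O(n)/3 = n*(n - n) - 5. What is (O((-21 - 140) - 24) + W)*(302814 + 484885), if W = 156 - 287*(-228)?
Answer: 51645484935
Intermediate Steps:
W = 65592 (W = 156 + 65436 = 65592)
O(n) = -27 (O(n) = -12 + 3*(n*(n - n) - 5) = -12 + 3*(n*0 - 5) = -12 + 3*(0 - 5) = -12 + 3*(-5) = -12 - 15 = -27)
(O((-21 - 140) - 24) + W)*(302814 + 484885) = (-27 + 65592)*(302814 + 484885) = 65565*787699 = 51645484935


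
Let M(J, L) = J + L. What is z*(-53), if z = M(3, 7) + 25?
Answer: -1855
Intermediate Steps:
z = 35 (z = (3 + 7) + 25 = 10 + 25 = 35)
z*(-53) = 35*(-53) = -1855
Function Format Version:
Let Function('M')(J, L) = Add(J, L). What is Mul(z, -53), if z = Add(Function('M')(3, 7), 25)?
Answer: -1855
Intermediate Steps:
z = 35 (z = Add(Add(3, 7), 25) = Add(10, 25) = 35)
Mul(z, -53) = Mul(35, -53) = -1855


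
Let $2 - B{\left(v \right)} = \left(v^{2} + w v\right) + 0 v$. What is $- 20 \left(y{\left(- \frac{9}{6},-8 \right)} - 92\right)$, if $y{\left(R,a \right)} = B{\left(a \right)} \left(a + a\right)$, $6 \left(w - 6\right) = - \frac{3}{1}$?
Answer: $-3920$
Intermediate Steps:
$w = \frac{11}{2}$ ($w = 6 + \frac{\left(-3\right) 1^{-1}}{6} = 6 + \frac{\left(-3\right) 1}{6} = 6 + \frac{1}{6} \left(-3\right) = 6 - \frac{1}{2} = \frac{11}{2} \approx 5.5$)
$B{\left(v \right)} = 2 - v^{2} - \frac{11 v}{2}$ ($B{\left(v \right)} = 2 - \left(\left(v^{2} + \frac{11 v}{2}\right) + 0 v\right) = 2 - \left(\left(v^{2} + \frac{11 v}{2}\right) + 0\right) = 2 - \left(v^{2} + \frac{11 v}{2}\right) = 2 - v^{2} - \frac{11 v}{2}$)
$y{\left(R,a \right)} = 2 a \left(2 - a^{2} - \frac{11 a}{2}\right)$ ($y{\left(R,a \right)} = \left(2 - a^{2} - \frac{11 a}{2}\right) \left(a + a\right) = \left(2 - a^{2} - \frac{11 a}{2}\right) 2 a = 2 a \left(2 - a^{2} - \frac{11 a}{2}\right)$)
$- 20 \left(y{\left(- \frac{9}{6},-8 \right)} - 92\right) = - 20 \left(- 8 \left(4 - -88 - 2 \left(-8\right)^{2}\right) - 92\right) = - 20 \left(- 8 \left(4 + 88 - 128\right) - 92\right) = - 20 \left(\left(-8\right) \left(-36\right) - 92\right) = - 20 \left(288 - 92\right) = \left(-20\right) 196 = -3920$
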